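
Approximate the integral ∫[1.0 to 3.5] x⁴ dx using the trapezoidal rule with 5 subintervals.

f(x) = x⁴
a = 1.0, b = 3.5, n = 5
h = (b - a)/n = 0.500000

Trapezoidal rule: (h/2)[f(x₀) + 2f(x₁) + 2f(x₂) + ... + f(xₙ)]

x_0 = 1.0000, f(x_0) = 1.000000, coefficient = 1
x_1 = 1.5000, f(x_1) = 5.062500, coefficient = 2
x_2 = 2.0000, f(x_2) = 16.000000, coefficient = 2
x_3 = 2.5000, f(x_3) = 39.062500, coefficient = 2
x_4 = 3.0000, f(x_4) = 81.000000, coefficient = 2
x_5 = 3.5000, f(x_5) = 150.062500, coefficient = 1

I ≈ (0.500000/2) × 433.312500 = 108.328125
Exact value: 104.843750
Error: 3.484375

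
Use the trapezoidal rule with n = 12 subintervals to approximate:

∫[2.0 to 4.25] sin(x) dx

f(x) = sin(x)
a = 2.0, b = 4.25, n = 12
h = (b - a)/n = 0.187500

Trapezoidal rule: (h/2)[f(x₀) + 2f(x₁) + 2f(x₂) + ... + f(xₙ)]

x_0 = 2.0000, f(x_0) = 0.909297, coefficient = 1
x_1 = 2.1875, f(x_1) = 0.815789, coefficient = 2
x_2 = 2.3750, f(x_2) = 0.693685, coefficient = 2
x_3 = 2.5625, f(x_3) = 0.547265, coefficient = 2
x_4 = 2.7500, f(x_4) = 0.381661, coefficient = 2
x_5 = 2.9375, f(x_5) = 0.202679, coefficient = 2
x_6 = 3.1250, f(x_6) = 0.016592, coefficient = 2
x_7 = 3.3125, f(x_7) = -0.170077, coefficient = 2
x_8 = 3.5000, f(x_8) = -0.350783, coefficient = 2
x_9 = 3.6875, f(x_9) = -0.519194, coefficient = 2
x_10 = 3.8750, f(x_10) = -0.669405, coefficient = 2
x_11 = 4.0625, f(x_11) = -0.796151, coefficient = 2
x_12 = 4.2500, f(x_12) = -0.894989, coefficient = 1

I ≈ (0.187500/2) × 0.318431 = 0.029853
Exact value: 0.029941
Error: 0.000088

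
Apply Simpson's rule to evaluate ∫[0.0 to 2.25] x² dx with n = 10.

f(x) = x²
a = 0.0, b = 2.25, n = 10
h = (b - a)/n = 0.225000

Simpson's rule: (h/3)[f(x₀) + 4f(x₁) + 2f(x₂) + ... + f(xₙ)]

x_0 = 0.0000, f(x_0) = 0.000000, coefficient = 1
x_1 = 0.2250, f(x_1) = 0.050625, coefficient = 4
x_2 = 0.4500, f(x_2) = 0.202500, coefficient = 2
x_3 = 0.6750, f(x_3) = 0.455625, coefficient = 4
x_4 = 0.9000, f(x_4) = 0.810000, coefficient = 2
x_5 = 1.1250, f(x_5) = 1.265625, coefficient = 4
x_6 = 1.3500, f(x_6) = 1.822500, coefficient = 2
x_7 = 1.5750, f(x_7) = 2.480625, coefficient = 4
x_8 = 1.8000, f(x_8) = 3.240000, coefficient = 2
x_9 = 2.0250, f(x_9) = 4.100625, coefficient = 4
x_10 = 2.2500, f(x_10) = 5.062500, coefficient = 1

I ≈ (0.225000/3) × 50.625000 = 3.796875
Exact value: 3.796875
Error: 0.000000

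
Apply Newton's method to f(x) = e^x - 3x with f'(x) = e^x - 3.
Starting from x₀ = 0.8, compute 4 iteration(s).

f(x) = e^x - 3x
f'(x) = e^x - 3
x₀ = 0.8

Newton-Raphson formula: x_{n+1} = x_n - f(x_n)/f'(x_n)

Iteration 1:
  f(0.800000) = -0.174459
  f'(0.800000) = -0.774459
  x_1 = 0.800000 - (-0.174459)/(-0.774459) = 0.574734
Iteration 2:
  f(0.574734) = 0.052456
  f'(0.574734) = -1.223342
  x_2 = 0.574734 - 0.052456/(-1.223342) = 0.617613
Iteration 3:
  f(0.617613) = 0.001657
  f'(0.617613) = -1.145504
  x_3 = 0.617613 - 0.001657/(-1.145504) = 0.619060
Iteration 4:
  f(0.619060) = 0.000002
  f'(0.619060) = -1.142819
  x_4 = 0.619060 - 0.000002/(-1.142819) = 0.619061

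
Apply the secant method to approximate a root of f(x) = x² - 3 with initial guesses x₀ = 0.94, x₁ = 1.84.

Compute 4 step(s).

f(x) = x² - 3
x₀ = 0.94, x₁ = 1.84

Secant formula: x_{n+1} = x_n - f(x_n)(x_n - x_{n-1})/(f(x_n) - f(x_{n-1}))

Iteration 1:
  f(0.940000) = -2.116400
  f(1.840000) = 0.385600
  x_2 = 1.840000 - 0.385600×(1.840000 - 0.940000)/(0.385600 - (-2.116400))
       = 1.701295
Iteration 2:
  f(1.840000) = 0.385600
  f(1.701295) = -0.105595
  x_3 = 1.701295 - (-0.105595)×(1.701295 - 1.840000)/(-0.105595 - 0.385600)
       = 1.731113
Iteration 3:
  f(1.701295) = -0.105595
  f(1.731113) = -0.003247
  x_4 = 1.731113 - (-0.003247)×(1.731113 - 1.701295)/(-0.003247 - (-0.105595))
       = 1.732059
Iteration 4:
  f(1.731113) = -0.003247
  f(1.732059) = 0.000029
  x_5 = 1.732059 - 0.000029×(1.732059 - 1.731113)/(0.000029 - (-0.003247))
       = 1.732051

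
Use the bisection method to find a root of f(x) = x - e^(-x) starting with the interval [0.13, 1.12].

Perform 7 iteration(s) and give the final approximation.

f(x) = x - e^(-x)
Initial interval: [0.13, 1.12]

Iteration 1:
  c_1 = (0.130000 + 1.120000)/2 = 0.625000
  f(c_1) = f(0.625000) = 0.089739
  f(a) × f(c) < 0, new interval: [0.130000, 0.625000]
Iteration 2:
  c_2 = (0.130000 + 0.625000)/2 = 0.377500
  f(c_2) = f(0.377500) = -0.308073
  f(a) × f(c) ≥ 0, new interval: [0.377500, 0.625000]
Iteration 3:
  c_3 = (0.377500 + 0.625000)/2 = 0.501250
  f(c_3) = f(0.501250) = -0.104523
  f(a) × f(c) ≥ 0, new interval: [0.501250, 0.625000]
Iteration 4:
  c_4 = (0.501250 + 0.625000)/2 = 0.563125
  f(c_4) = f(0.563125) = -0.006302
  f(a) × f(c) ≥ 0, new interval: [0.563125, 0.625000]
Iteration 5:
  c_5 = (0.563125 + 0.625000)/2 = 0.594062
  f(c_5) = f(0.594062) = 0.041983
  f(a) × f(c) < 0, new interval: [0.563125, 0.594062]
Iteration 6:
  c_6 = (0.563125 + 0.594062)/2 = 0.578594
  f(c_6) = f(0.578594) = 0.017907
  f(a) × f(c) < 0, new interval: [0.563125, 0.578594]
Iteration 7:
  c_7 = (0.563125 + 0.578594)/2 = 0.570859
  f(c_7) = f(0.570859) = 0.005820
  f(a) × f(c) < 0, new interval: [0.563125, 0.570859]

After 7 iteration(s), the approximation is c_7 = 0.570859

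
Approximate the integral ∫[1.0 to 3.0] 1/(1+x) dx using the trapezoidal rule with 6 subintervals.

f(x) = 1/(1+x)
a = 1.0, b = 3.0, n = 6
h = (b - a)/n = 0.333333

Trapezoidal rule: (h/2)[f(x₀) + 2f(x₁) + 2f(x₂) + ... + f(xₙ)]

x_0 = 1.0000, f(x_0) = 0.500000, coefficient = 1
x_1 = 1.3333, f(x_1) = 0.428571, coefficient = 2
x_2 = 1.6667, f(x_2) = 0.375000, coefficient = 2
x_3 = 2.0000, f(x_3) = 0.333333, coefficient = 2
x_4 = 2.3333, f(x_4) = 0.300000, coefficient = 2
x_5 = 2.6667, f(x_5) = 0.272727, coefficient = 2
x_6 = 3.0000, f(x_6) = 0.250000, coefficient = 1

I ≈ (0.333333/2) × 4.169264 = 0.694877
Exact value: 0.693147
Error: 0.001730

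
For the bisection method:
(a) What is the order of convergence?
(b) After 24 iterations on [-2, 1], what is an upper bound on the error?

(a) Bisection has linear (order 1) convergence; the error is halved each step.

(b) Error bound = (b-a)/2^n = (1 - (-2))/2^{24}
    = 3/2^{24}

(a) 1 (linear); (b) error ≤ 1.79e-07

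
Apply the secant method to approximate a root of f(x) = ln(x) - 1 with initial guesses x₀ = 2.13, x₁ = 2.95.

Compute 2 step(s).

f(x) = ln(x) - 1
x₀ = 2.13, x₁ = 2.95

Secant formula: x_{n+1} = x_n - f(x_n)(x_n - x_{n-1})/(f(x_n) - f(x_{n-1}))

Iteration 1:
  f(2.130000) = -0.243878
  f(2.950000) = 0.081805
  x_2 = 2.950000 - 0.081805×(2.950000 - 2.130000)/(0.081805 - (-0.243878))
       = 2.744032
Iteration 2:
  f(2.950000) = 0.081805
  f(2.744032) = 0.009428
  x_3 = 2.744032 - 0.009428×(2.744032 - 2.950000)/(0.009428 - 0.081805)
       = 2.717201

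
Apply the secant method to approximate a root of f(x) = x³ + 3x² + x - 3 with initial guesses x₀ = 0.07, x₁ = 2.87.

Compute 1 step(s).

f(x) = x³ + 3x² + x - 3
x₀ = 0.07, x₁ = 2.87

Secant formula: x_{n+1} = x_n - f(x_n)(x_n - x_{n-1})/(f(x_n) - f(x_{n-1}))

Iteration 1:
  f(0.070000) = -2.914957
  f(2.870000) = 48.220603
  x_2 = 2.870000 - 48.220603×(2.870000 - 0.070000)/(48.220603 - (-2.914957))
       = 0.229613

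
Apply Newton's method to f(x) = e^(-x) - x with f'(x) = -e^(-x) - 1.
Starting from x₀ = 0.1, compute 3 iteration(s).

f(x) = e^(-x) - x
f'(x) = -e^(-x) - 1
x₀ = 0.1

Newton-Raphson formula: x_{n+1} = x_n - f(x_n)/f'(x_n)

Iteration 1:
  f(0.100000) = 0.804837
  f'(0.100000) = -1.904837
  x_1 = 0.100000 - 0.804837/(-1.904837) = 0.522523
Iteration 2:
  f(0.522523) = 0.070500
  f'(0.522523) = -1.593023
  x_2 = 0.522523 - 0.070500/(-1.593023) = 0.566778
Iteration 3:
  f(0.566778) = 0.000572
  f'(0.566778) = -1.567350
  x_3 = 0.566778 - 0.000572/(-1.567350) = 0.567143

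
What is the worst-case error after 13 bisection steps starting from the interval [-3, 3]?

Bisection error bound: |error| ≤ (b-a)/2^n
|error| ≤ (3 - (-3))/2^13 = 6/2^13
|error| ≤ 0.0007324219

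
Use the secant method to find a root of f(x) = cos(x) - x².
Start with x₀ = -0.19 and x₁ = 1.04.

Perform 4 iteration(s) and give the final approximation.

f(x) = cos(x) - x²
x₀ = -0.19, x₁ = 1.04

Secant formula: x_{n+1} = x_n - f(x_n)(x_n - x_{n-1})/(f(x_n) - f(x_{n-1}))

Iteration 1:
  f(-0.190000) = 0.945904
  f(1.040000) = -0.575380
  x_2 = 1.040000 - (-0.575380)×(1.040000 - (-0.190000))/(-0.575380 - 0.945904)
       = 0.574790
Iteration 2:
  f(1.040000) = -0.575380
  f(0.574790) = 0.508924
  x_3 = 0.574790 - 0.508924×(0.574790 - 1.040000)/(0.508924 - (-0.575380))
       = 0.793139
Iteration 3:
  f(0.574790) = 0.508924
  f(0.793139) = 0.072543
  x_4 = 0.793139 - 0.072543×(0.793139 - 0.574790)/(0.072543 - 0.508924)
       = 0.829437
Iteration 4:
  f(0.793139) = 0.072543
  f(0.829437) = -0.012674
  x_5 = 0.829437 - (-0.012674)×(0.829437 - 0.793139)/(-0.012674 - 0.072543)
       = 0.824038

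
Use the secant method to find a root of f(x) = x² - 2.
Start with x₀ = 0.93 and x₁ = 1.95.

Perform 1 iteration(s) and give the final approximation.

f(x) = x² - 2
x₀ = 0.93, x₁ = 1.95

Secant formula: x_{n+1} = x_n - f(x_n)(x_n - x_{n-1})/(f(x_n) - f(x_{n-1}))

Iteration 1:
  f(0.930000) = -1.135100
  f(1.950000) = 1.802500
  x_2 = 1.950000 - 1.802500×(1.950000 - 0.930000)/(1.802500 - (-1.135100))
       = 1.324132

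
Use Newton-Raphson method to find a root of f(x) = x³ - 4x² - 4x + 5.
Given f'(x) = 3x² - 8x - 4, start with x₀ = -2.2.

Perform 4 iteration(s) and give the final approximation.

f(x) = x³ - 4x² - 4x + 5
f'(x) = 3x² - 8x - 4
x₀ = -2.2

Newton-Raphson formula: x_{n+1} = x_n - f(x_n)/f'(x_n)

Iteration 1:
  f(-2.200000) = -16.208000
  f'(-2.200000) = 28.120000
  x_1 = -2.200000 - (-16.208000)/28.120000 = -1.623613
Iteration 2:
  f(-1.623613) = -3.330064
  f'(-1.623613) = 16.897263
  x_2 = -1.623613 - (-3.330064)/16.897263 = -1.426536
Iteration 3:
  f(-1.426536) = -0.336884
  f'(-1.426536) = 13.517303
  x_3 = -1.426536 - (-0.336884)/13.517303 = -1.401614
Iteration 4:
  f(-1.401614) = -0.005127
  f'(-1.401614) = 13.106471
  x_4 = -1.401614 - (-0.005127)/13.106471 = -1.401222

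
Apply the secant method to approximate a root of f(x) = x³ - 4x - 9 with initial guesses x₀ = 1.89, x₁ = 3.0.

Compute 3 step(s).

f(x) = x³ - 4x - 9
x₀ = 1.89, x₁ = 3.0

Secant formula: x_{n+1} = x_n - f(x_n)(x_n - x_{n-1})/(f(x_n) - f(x_{n-1}))

Iteration 1:
  f(1.890000) = -9.808731
  f(3.000000) = 6.000000
  x_2 = 3.000000 - 6.000000×(3.000000 - 1.890000)/(6.000000 - (-9.808731))
       = 2.578714
Iteration 2:
  f(3.000000) = 6.000000
  f(2.578714) = -2.167015
  x_3 = 2.578714 - (-2.167015)×(2.578714 - 3.000000)/(-2.167015 - 6.000000)
       = 2.690497
Iteration 3:
  f(2.578714) = -2.167015
  f(2.690497) = -0.286091
  x_4 = 2.690497 - (-0.286091)×(2.690497 - 2.578714)/(-0.286091 - (-2.167015))
       = 2.707499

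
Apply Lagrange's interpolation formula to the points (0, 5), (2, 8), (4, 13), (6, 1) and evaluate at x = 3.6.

Lagrange interpolation formula:
P(x) = Σ yᵢ × Lᵢ(x)
where Lᵢ(x) = Π_{j≠i} (x - xⱼ)/(xᵢ - xⱼ)

L_0(3.6) = (3.6 - 2)/(0 - 2) × (3.6 - 4)/(0 - 4) × (3.6 - 6)/(0 - 6) = -0.032000
L_1(3.6) = (3.6 - 0)/(2 - 0) × (3.6 - 4)/(2 - 4) × (3.6 - 6)/(2 - 6) = 0.216000
L_2(3.6) = (3.6 - 0)/(4 - 0) × (3.6 - 2)/(4 - 2) × (3.6 - 6)/(4 - 6) = 0.864000
L_3(3.6) = (3.6 - 0)/(6 - 0) × (3.6 - 2)/(6 - 2) × (3.6 - 4)/(6 - 4) = -0.048000

P(3.6) = 5×L_0(3.6) + 8×L_1(3.6) + 13×L_2(3.6) + 1×L_3(3.6)
P(3.6) = 12.752000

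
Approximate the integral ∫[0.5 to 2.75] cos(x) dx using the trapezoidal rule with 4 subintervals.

f(x) = cos(x)
a = 0.5, b = 2.75, n = 4
h = (b - a)/n = 0.562500

Trapezoidal rule: (h/2)[f(x₀) + 2f(x₁) + 2f(x₂) + ... + f(xₙ)]

x_0 = 0.5000, f(x_0) = 0.877583, coefficient = 1
x_1 = 1.0625, f(x_1) = 0.486690, coefficient = 2
x_2 = 1.6250, f(x_2) = -0.054177, coefficient = 2
x_3 = 2.1875, f(x_3) = -0.578349, coefficient = 2
x_4 = 2.7500, f(x_4) = -0.924302, coefficient = 1

I ≈ (0.562500/2) × -0.338393 = -0.095173
Exact value: -0.097765
Error: 0.002591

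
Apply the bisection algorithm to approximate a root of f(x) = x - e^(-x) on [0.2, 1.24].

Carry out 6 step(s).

f(x) = x - e^(-x)
Initial interval: [0.2, 1.24]

Iteration 1:
  c_1 = (0.200000 + 1.240000)/2 = 0.720000
  f(c_1) = f(0.720000) = 0.233248
  f(a) × f(c) < 0, new interval: [0.200000, 0.720000]
Iteration 2:
  c_2 = (0.200000 + 0.720000)/2 = 0.460000
  f(c_2) = f(0.460000) = -0.171284
  f(a) × f(c) ≥ 0, new interval: [0.460000, 0.720000]
Iteration 3:
  c_3 = (0.460000 + 0.720000)/2 = 0.590000
  f(c_3) = f(0.590000) = 0.035673
  f(a) × f(c) < 0, new interval: [0.460000, 0.590000]
Iteration 4:
  c_4 = (0.460000 + 0.590000)/2 = 0.525000
  f(c_4) = f(0.525000) = -0.066555
  f(a) × f(c) ≥ 0, new interval: [0.525000, 0.590000]
Iteration 5:
  c_5 = (0.525000 + 0.590000)/2 = 0.557500
  f(c_5) = f(0.557500) = -0.015139
  f(a) × f(c) ≥ 0, new interval: [0.557500, 0.590000]
Iteration 6:
  c_6 = (0.557500 + 0.590000)/2 = 0.573750
  f(c_6) = f(0.573750) = 0.010341
  f(a) × f(c) < 0, new interval: [0.557500, 0.573750]

After 6 iteration(s), the approximation is c_6 = 0.573750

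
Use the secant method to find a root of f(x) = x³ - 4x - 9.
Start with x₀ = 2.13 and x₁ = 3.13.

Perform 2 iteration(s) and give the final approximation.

f(x) = x³ - 4x - 9
x₀ = 2.13, x₁ = 3.13

Secant formula: x_{n+1} = x_n - f(x_n)(x_n - x_{n-1})/(f(x_n) - f(x_{n-1}))

Iteration 1:
  f(2.130000) = -7.856403
  f(3.130000) = 9.144297
  x_2 = 3.130000 - 9.144297×(3.130000 - 2.130000)/(9.144297 - (-7.856403))
       = 2.592122
Iteration 2:
  f(3.130000) = 9.144297
  f(2.592122) = -1.951765
  x_3 = 2.592122 - (-1.951765)×(2.592122 - 3.130000)/(-1.951765 - 9.144297)
       = 2.686733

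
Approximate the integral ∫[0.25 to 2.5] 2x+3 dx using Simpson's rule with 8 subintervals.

f(x) = 2x+3
a = 0.25, b = 2.5, n = 8
h = (b - a)/n = 0.281250

Simpson's rule: (h/3)[f(x₀) + 4f(x₁) + 2f(x₂) + ... + f(xₙ)]

x_0 = 0.2500, f(x_0) = 3.500000, coefficient = 1
x_1 = 0.5312, f(x_1) = 4.062500, coefficient = 4
x_2 = 0.8125, f(x_2) = 4.625000, coefficient = 2
x_3 = 1.0938, f(x_3) = 5.187500, coefficient = 4
x_4 = 1.3750, f(x_4) = 5.750000, coefficient = 2
x_5 = 1.6562, f(x_5) = 6.312500, coefficient = 4
x_6 = 1.9375, f(x_6) = 6.875000, coefficient = 2
x_7 = 2.2188, f(x_7) = 7.437500, coefficient = 4
x_8 = 2.5000, f(x_8) = 8.000000, coefficient = 1

I ≈ (0.281250/3) × 138.000000 = 12.937500
Exact value: 12.937500
Error: 0.000000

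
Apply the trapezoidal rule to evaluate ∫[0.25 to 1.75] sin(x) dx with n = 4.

f(x) = sin(x)
a = 0.25, b = 1.75, n = 4
h = (b - a)/n = 0.375000

Trapezoidal rule: (h/2)[f(x₀) + 2f(x₁) + 2f(x₂) + ... + f(xₙ)]

x_0 = 0.2500, f(x_0) = 0.247404, coefficient = 1
x_1 = 0.6250, f(x_1) = 0.585097, coefficient = 2
x_2 = 1.0000, f(x_2) = 0.841471, coefficient = 2
x_3 = 1.3750, f(x_3) = 0.980893, coefficient = 2
x_4 = 1.7500, f(x_4) = 0.983986, coefficient = 1

I ≈ (0.375000/2) × 6.046313 = 1.133684
Exact value: 1.147158
Error: 0.013475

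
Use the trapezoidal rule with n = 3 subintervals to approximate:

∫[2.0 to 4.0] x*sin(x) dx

f(x) = x*sin(x)
a = 2.0, b = 4.0, n = 3
h = (b - a)/n = 0.666667

Trapezoidal rule: (h/2)[f(x₀) + 2f(x₁) + 2f(x₂) + ... + f(xₙ)]

x_0 = 2.0000, f(x_0) = 1.818595, coefficient = 1
x_1 = 2.6667, f(x_1) = 1.219394, coefficient = 2
x_2 = 3.3333, f(x_2) = -0.635227, coefficient = 2
x_3 = 4.0000, f(x_3) = -3.027210, coefficient = 1

I ≈ (0.666667/2) × -0.040281 = -0.013427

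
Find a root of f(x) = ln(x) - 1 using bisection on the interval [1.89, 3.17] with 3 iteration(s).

f(x) = ln(x) - 1
Initial interval: [1.89, 3.17]

Iteration 1:
  c_1 = (1.890000 + 3.170000)/2 = 2.530000
  f(c_1) = f(2.530000) = -0.071781
  f(a) × f(c) ≥ 0, new interval: [2.530000, 3.170000]
Iteration 2:
  c_2 = (2.530000 + 3.170000)/2 = 2.850000
  f(c_2) = f(2.850000) = 0.047319
  f(a) × f(c) < 0, new interval: [2.530000, 2.850000]
Iteration 3:
  c_3 = (2.530000 + 2.850000)/2 = 2.690000
  f(c_3) = f(2.690000) = -0.010459
  f(a) × f(c) ≥ 0, new interval: [2.690000, 2.850000]

After 3 iteration(s), the approximation is c_3 = 2.690000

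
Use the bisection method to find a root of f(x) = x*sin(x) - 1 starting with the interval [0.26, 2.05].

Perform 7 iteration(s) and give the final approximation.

f(x) = x*sin(x) - 1
Initial interval: [0.26, 2.05]

Iteration 1:
  c_1 = (0.260000 + 2.050000)/2 = 1.155000
  f(c_1) = f(1.155000) = 0.056588
  f(a) × f(c) < 0, new interval: [0.260000, 1.155000]
Iteration 2:
  c_2 = (0.260000 + 1.155000)/2 = 0.707500
  f(c_2) = f(0.707500) = -0.540170
  f(a) × f(c) ≥ 0, new interval: [0.707500, 1.155000]
Iteration 3:
  c_3 = (0.707500 + 1.155000)/2 = 0.931250
  f(c_3) = f(0.931250) = -0.252796
  f(a) × f(c) ≥ 0, new interval: [0.931250, 1.155000]
Iteration 4:
  c_4 = (0.931250 + 1.155000)/2 = 1.043125
  f(c_4) = f(1.043125) = -0.098759
  f(a) × f(c) ≥ 0, new interval: [1.043125, 1.155000]
Iteration 5:
  c_5 = (1.043125 + 1.155000)/2 = 1.099062
  f(c_5) = f(1.099062) = -0.020975
  f(a) × f(c) ≥ 0, new interval: [1.099062, 1.155000]
Iteration 6:
  c_6 = (1.099062 + 1.155000)/2 = 1.127031
  f(c_6) = f(1.127031) = 0.017869
  f(a) × f(c) < 0, new interval: [1.099062, 1.127031]
Iteration 7:
  c_7 = (1.099062 + 1.127031)/2 = 1.113047
  f(c_7) = f(1.113047) = -0.001542
  f(a) × f(c) ≥ 0, new interval: [1.113047, 1.127031]

After 7 iteration(s), the approximation is c_7 = 1.113047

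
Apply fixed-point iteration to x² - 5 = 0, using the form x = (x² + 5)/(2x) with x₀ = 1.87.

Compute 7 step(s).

Equation: x² - 5 = 0
Fixed-point form: x = (x² + 5)/(2x)
x₀ = 1.87

x_1 = g(1.870000) = 2.271898
x_2 = g(2.271898) = 2.236351
x_3 = g(2.236351) = 2.236068
x_4 = g(2.236068) = 2.236068
x_5 = g(2.236068) = 2.236068
x_6 = g(2.236068) = 2.236068
x_7 = g(2.236068) = 2.236068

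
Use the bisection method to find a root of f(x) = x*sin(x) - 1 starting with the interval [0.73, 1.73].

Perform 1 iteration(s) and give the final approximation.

f(x) = x*sin(x) - 1
Initial interval: [0.73, 1.73]

Iteration 1:
  c_1 = (0.730000 + 1.730000)/2 = 1.230000
  f(c_1) = f(1.230000) = 0.159261
  f(a) × f(c) < 0, new interval: [0.730000, 1.230000]

After 1 iteration(s), the approximation is c_1 = 1.230000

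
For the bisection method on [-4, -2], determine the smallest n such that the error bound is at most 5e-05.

We need (b-a)/2^n ≤ 5e-05
(-2 - (-4))/2^n ≤ 5e-05
2/2^n ≤ 5e-05
2^n ≥ 40000
n ≥ log₂(40000) = 15.29
n ≥ 16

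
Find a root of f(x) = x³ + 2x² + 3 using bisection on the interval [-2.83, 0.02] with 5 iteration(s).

f(x) = x³ + 2x² + 3
Initial interval: [-2.83, 0.02]

Iteration 1:
  c_1 = (-2.830000 + 0.020000)/2 = -1.405000
  f(c_1) = f(-1.405000) = 4.174545
  f(a) × f(c) < 0, new interval: [-2.830000, -1.405000]
Iteration 2:
  c_2 = (-2.830000 + (-1.405000))/2 = -2.117500
  f(c_2) = f(-2.117500) = 2.473153
  f(a) × f(c) < 0, new interval: [-2.830000, -2.117500]
Iteration 3:
  c_3 = (-2.830000 + (-2.117500))/2 = -2.473750
  f(c_3) = f(-2.473750) = 0.100916
  f(a) × f(c) < 0, new interval: [-2.830000, -2.473750]
Iteration 4:
  c_4 = (-2.830000 + (-2.473750))/2 = -2.651875
  f(c_4) = f(-2.651875) = -1.584272
  f(a) × f(c) ≥ 0, new interval: [-2.651875, -2.473750]
Iteration 5:
  c_5 = (-2.651875 + (-2.473750))/2 = -2.562812
  f(c_5) = f(-2.562812) = -0.696557
  f(a) × f(c) ≥ 0, new interval: [-2.562812, -2.473750]

After 5 iteration(s), the approximation is c_5 = -2.562812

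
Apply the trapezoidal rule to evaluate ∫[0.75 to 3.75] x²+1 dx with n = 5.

f(x) = x²+1
a = 0.75, b = 3.75, n = 5
h = (b - a)/n = 0.600000

Trapezoidal rule: (h/2)[f(x₀) + 2f(x₁) + 2f(x₂) + ... + f(xₙ)]

x_0 = 0.7500, f(x_0) = 1.562500, coefficient = 1
x_1 = 1.3500, f(x_1) = 2.822500, coefficient = 2
x_2 = 1.9500, f(x_2) = 4.802500, coefficient = 2
x_3 = 2.5500, f(x_3) = 7.502500, coefficient = 2
x_4 = 3.1500, f(x_4) = 10.922500, coefficient = 2
x_5 = 3.7500, f(x_5) = 15.062500, coefficient = 1

I ≈ (0.600000/2) × 68.725000 = 20.617500
Exact value: 20.437500
Error: 0.180000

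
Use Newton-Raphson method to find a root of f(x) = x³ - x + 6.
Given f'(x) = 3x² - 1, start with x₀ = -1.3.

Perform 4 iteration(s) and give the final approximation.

f(x) = x³ - x + 6
f'(x) = 3x² - 1
x₀ = -1.3

Newton-Raphson formula: x_{n+1} = x_n - f(x_n)/f'(x_n)

Iteration 1:
  f(-1.300000) = 5.103000
  f'(-1.300000) = 4.070000
  x_1 = -1.300000 - 5.103000/4.070000 = -2.553808
Iteration 2:
  f(-2.553808) = -8.101969
  f'(-2.553808) = 18.565811
  x_2 = -2.553808 - (-8.101969)/18.565811 = -2.117416
Iteration 3:
  f(-2.117416) = -1.375920
  f'(-2.117416) = 12.450358
  x_3 = -2.117416 - (-1.375920)/12.450358 = -2.006904
Iteration 4:
  f(-2.006904) = -0.076230
  f'(-2.006904) = 11.082991
  x_4 = -2.006904 - (-0.076230)/11.082991 = -2.000026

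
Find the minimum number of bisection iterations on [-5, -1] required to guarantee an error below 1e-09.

We need (b-a)/2^n ≤ 1e-09
(-1 - (-5))/2^n ≤ 1e-09
4/2^n ≤ 1e-09
2^n ≥ 4000000000
n ≥ log₂(4000000000) = 31.90
n ≥ 32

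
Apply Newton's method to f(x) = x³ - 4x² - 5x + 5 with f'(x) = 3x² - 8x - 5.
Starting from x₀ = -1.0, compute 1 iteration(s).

f(x) = x³ - 4x² - 5x + 5
f'(x) = 3x² - 8x - 5
x₀ = -1.0

Newton-Raphson formula: x_{n+1} = x_n - f(x_n)/f'(x_n)

Iteration 1:
  f(-1.000000) = 5.000000
  f'(-1.000000) = 6.000000
  x_1 = -1.000000 - 5.000000/6.000000 = -1.833333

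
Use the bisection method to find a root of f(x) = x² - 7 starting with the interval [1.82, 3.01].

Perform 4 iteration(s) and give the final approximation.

f(x) = x² - 7
Initial interval: [1.82, 3.01]

Iteration 1:
  c_1 = (1.820000 + 3.010000)/2 = 2.415000
  f(c_1) = f(2.415000) = -1.167775
  f(a) × f(c) ≥ 0, new interval: [2.415000, 3.010000]
Iteration 2:
  c_2 = (2.415000 + 3.010000)/2 = 2.712500
  f(c_2) = f(2.712500) = 0.357656
  f(a) × f(c) < 0, new interval: [2.415000, 2.712500]
Iteration 3:
  c_3 = (2.415000 + 2.712500)/2 = 2.563750
  f(c_3) = f(2.563750) = -0.427186
  f(a) × f(c) ≥ 0, new interval: [2.563750, 2.712500]
Iteration 4:
  c_4 = (2.563750 + 2.712500)/2 = 2.638125
  f(c_4) = f(2.638125) = -0.040296
  f(a) × f(c) ≥ 0, new interval: [2.638125, 2.712500]

After 4 iteration(s), the approximation is c_4 = 2.638125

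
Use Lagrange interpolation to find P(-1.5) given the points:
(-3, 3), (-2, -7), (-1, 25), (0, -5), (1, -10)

Lagrange interpolation formula:
P(x) = Σ yᵢ × Lᵢ(x)
where Lᵢ(x) = Π_{j≠i} (x - xⱼ)/(xᵢ - xⱼ)

L_0(-1.5) = (-1.5 - (-2))/(-3 - (-2)) × (-1.5 - (-1))/(-3 - (-1)) × (-1.5 - 0)/(-3 - 0) × (-1.5 - 1)/(-3 - 1) = -0.039062
L_1(-1.5) = (-1.5 - (-3))/(-2 - (-3)) × (-1.5 - (-1))/(-2 - (-1)) × (-1.5 - 0)/(-2 - 0) × (-1.5 - 1)/(-2 - 1) = 0.468750
L_2(-1.5) = (-1.5 - (-3))/(-1 - (-3)) × (-1.5 - (-2))/(-1 - (-2)) × (-1.5 - 0)/(-1 - 0) × (-1.5 - 1)/(-1 - 1) = 0.703125
L_3(-1.5) = (-1.5 - (-3))/(0 - (-3)) × (-1.5 - (-2))/(0 - (-2)) × (-1.5 - (-1))/(0 - (-1)) × (-1.5 - 1)/(0 - 1) = -0.156250
L_4(-1.5) = (-1.5 - (-3))/(1 - (-3)) × (-1.5 - (-2))/(1 - (-2)) × (-1.5 - (-1))/(1 - (-1)) × (-1.5 - 0)/(1 - 0) = 0.023438

P(-1.5) = 3×L_0(-1.5) + (-7)×L_1(-1.5) + 25×L_2(-1.5) + (-5)×L_3(-1.5) + (-10)×L_4(-1.5)
P(-1.5) = 14.726562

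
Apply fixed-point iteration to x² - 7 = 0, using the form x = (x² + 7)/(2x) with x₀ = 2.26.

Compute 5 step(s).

Equation: x² - 7 = 0
Fixed-point form: x = (x² + 7)/(2x)
x₀ = 2.26

x_1 = g(2.260000) = 2.678673
x_2 = g(2.678673) = 2.645954
x_3 = g(2.645954) = 2.645751
x_4 = g(2.645751) = 2.645751
x_5 = g(2.645751) = 2.645751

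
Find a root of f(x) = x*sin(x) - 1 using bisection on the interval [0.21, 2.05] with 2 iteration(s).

f(x) = x*sin(x) - 1
Initial interval: [0.21, 2.05]

Iteration 1:
  c_1 = (0.210000 + 2.050000)/2 = 1.130000
  f(c_1) = f(1.130000) = 0.021986
  f(a) × f(c) < 0, new interval: [0.210000, 1.130000]
Iteration 2:
  c_2 = (0.210000 + 1.130000)/2 = 0.670000
  f(c_2) = f(0.670000) = -0.583939
  f(a) × f(c) ≥ 0, new interval: [0.670000, 1.130000]

After 2 iteration(s), the approximation is c_2 = 0.670000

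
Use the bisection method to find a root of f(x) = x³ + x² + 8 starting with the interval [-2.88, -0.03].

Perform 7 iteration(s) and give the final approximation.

f(x) = x³ + x² + 8
Initial interval: [-2.88, -0.03]

Iteration 1:
  c_1 = (-2.880000 + (-0.030000))/2 = -1.455000
  f(c_1) = f(-1.455000) = 7.036754
  f(a) × f(c) < 0, new interval: [-2.880000, -1.455000]
Iteration 2:
  c_2 = (-2.880000 + (-1.455000))/2 = -2.167500
  f(c_2) = f(-2.167500) = 2.515019
  f(a) × f(c) < 0, new interval: [-2.880000, -2.167500]
Iteration 3:
  c_3 = (-2.880000 + (-2.167500))/2 = -2.523750
  f(c_3) = f(-2.523750) = -1.705242
  f(a) × f(c) ≥ 0, new interval: [-2.523750, -2.167500]
Iteration 4:
  c_4 = (-2.523750 + (-2.167500))/2 = -2.345625
  f(c_4) = f(-2.345625) = 0.596430
  f(a) × f(c) < 0, new interval: [-2.523750, -2.345625]
Iteration 5:
  c_5 = (-2.523750 + (-2.345625))/2 = -2.434687
  f(c_5) = f(-2.434687) = -0.504402
  f(a) × f(c) ≥ 0, new interval: [-2.434687, -2.345625]
Iteration 6:
  c_6 = (-2.434687 + (-2.345625))/2 = -2.390156
  f(c_6) = f(-2.390156) = 0.058250
  f(a) × f(c) < 0, new interval: [-2.434687, -2.390156]
Iteration 7:
  c_7 = (-2.434687 + (-2.390156))/2 = -2.412422
  f(c_7) = f(-2.412422) = -0.219984
  f(a) × f(c) ≥ 0, new interval: [-2.412422, -2.390156]

After 7 iteration(s), the approximation is c_7 = -2.412422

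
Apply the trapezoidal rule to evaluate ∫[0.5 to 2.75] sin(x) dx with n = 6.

f(x) = sin(x)
a = 0.5, b = 2.75, n = 6
h = (b - a)/n = 0.375000

Trapezoidal rule: (h/2)[f(x₀) + 2f(x₁) + 2f(x₂) + ... + f(xₙ)]

x_0 = 0.5000, f(x_0) = 0.479426, coefficient = 1
x_1 = 0.8750, f(x_1) = 0.767544, coefficient = 2
x_2 = 1.2500, f(x_2) = 0.948985, coefficient = 2
x_3 = 1.6250, f(x_3) = 0.998531, coefficient = 2
x_4 = 2.0000, f(x_4) = 0.909297, coefficient = 2
x_5 = 2.3750, f(x_5) = 0.693685, coefficient = 2
x_6 = 2.7500, f(x_6) = 0.381661, coefficient = 1

I ≈ (0.375000/2) × 9.497170 = 1.780719
Exact value: 1.801885
Error: 0.021165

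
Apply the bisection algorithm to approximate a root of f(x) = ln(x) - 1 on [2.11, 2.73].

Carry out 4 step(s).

f(x) = ln(x) - 1
Initial interval: [2.11, 2.73]

Iteration 1:
  c_1 = (2.110000 + 2.730000)/2 = 2.420000
  f(c_1) = f(2.420000) = -0.116232
  f(a) × f(c) ≥ 0, new interval: [2.420000, 2.730000]
Iteration 2:
  c_2 = (2.420000 + 2.730000)/2 = 2.575000
  f(c_2) = f(2.575000) = -0.054150
  f(a) × f(c) ≥ 0, new interval: [2.575000, 2.730000]
Iteration 3:
  c_3 = (2.575000 + 2.730000)/2 = 2.652500
  f(c_3) = f(2.652500) = -0.024497
  f(a) × f(c) ≥ 0, new interval: [2.652500, 2.730000]
Iteration 4:
  c_4 = (2.652500 + 2.730000)/2 = 2.691250
  f(c_4) = f(2.691250) = -0.009994
  f(a) × f(c) ≥ 0, new interval: [2.691250, 2.730000]

After 4 iteration(s), the approximation is c_4 = 2.691250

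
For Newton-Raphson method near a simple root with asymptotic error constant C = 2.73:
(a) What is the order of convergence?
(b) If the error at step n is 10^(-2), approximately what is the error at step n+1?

(a) Newton-Raphson has quadratic (order 2) convergence near simple roots.
    This means |e_{n+1}| ≈ C|e_n|².

(b) With |e_n| = 10^(-2) and C = 2.73:
    |e_{n+1}| ≈ 2.73 × (10^(-2))² = 2.73 × 10^(-4)

(a) 2 (quadratic); (b) |e_{n+1}| ≈ 2.730e-04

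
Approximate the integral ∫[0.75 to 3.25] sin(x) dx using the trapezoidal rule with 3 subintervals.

f(x) = sin(x)
a = 0.75, b = 3.25, n = 3
h = (b - a)/n = 0.833333

Trapezoidal rule: (h/2)[f(x₀) + 2f(x₁) + 2f(x₂) + ... + f(xₙ)]

x_0 = 0.7500, f(x_0) = 0.681639, coefficient = 1
x_1 = 1.5833, f(x_1) = 0.999921, coefficient = 2
x_2 = 2.4167, f(x_2) = 0.663080, coefficient = 2
x_3 = 3.2500, f(x_3) = -0.108195, coefficient = 1

I ≈ (0.833333/2) × 3.899447 = 1.624769
Exact value: 1.725819
Error: 0.101049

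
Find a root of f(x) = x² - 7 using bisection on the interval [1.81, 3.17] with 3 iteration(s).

f(x) = x² - 7
Initial interval: [1.81, 3.17]

Iteration 1:
  c_1 = (1.810000 + 3.170000)/2 = 2.490000
  f(c_1) = f(2.490000) = -0.799900
  f(a) × f(c) ≥ 0, new interval: [2.490000, 3.170000]
Iteration 2:
  c_2 = (2.490000 + 3.170000)/2 = 2.830000
  f(c_2) = f(2.830000) = 1.008900
  f(a) × f(c) < 0, new interval: [2.490000, 2.830000]
Iteration 3:
  c_3 = (2.490000 + 2.830000)/2 = 2.660000
  f(c_3) = f(2.660000) = 0.075600
  f(a) × f(c) < 0, new interval: [2.490000, 2.660000]

After 3 iteration(s), the approximation is c_3 = 2.660000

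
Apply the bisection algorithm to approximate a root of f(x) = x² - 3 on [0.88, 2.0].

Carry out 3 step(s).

f(x) = x² - 3
Initial interval: [0.88, 2.0]

Iteration 1:
  c_1 = (0.880000 + 2.000000)/2 = 1.440000
  f(c_1) = f(1.440000) = -0.926400
  f(a) × f(c) ≥ 0, new interval: [1.440000, 2.000000]
Iteration 2:
  c_2 = (1.440000 + 2.000000)/2 = 1.720000
  f(c_2) = f(1.720000) = -0.041600
  f(a) × f(c) ≥ 0, new interval: [1.720000, 2.000000]
Iteration 3:
  c_3 = (1.720000 + 2.000000)/2 = 1.860000
  f(c_3) = f(1.860000) = 0.459600
  f(a) × f(c) < 0, new interval: [1.720000, 1.860000]

After 3 iteration(s), the approximation is c_3 = 1.860000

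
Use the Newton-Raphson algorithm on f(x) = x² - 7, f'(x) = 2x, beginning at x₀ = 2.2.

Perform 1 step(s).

f(x) = x² - 7
f'(x) = 2x
x₀ = 2.2

Newton-Raphson formula: x_{n+1} = x_n - f(x_n)/f'(x_n)

Iteration 1:
  f(2.200000) = -2.160000
  f'(2.200000) = 4.400000
  x_1 = 2.200000 - (-2.160000)/4.400000 = 2.690909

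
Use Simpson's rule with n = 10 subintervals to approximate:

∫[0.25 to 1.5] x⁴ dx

f(x) = x⁴
a = 0.25, b = 1.5, n = 10
h = (b - a)/n = 0.125000

Simpson's rule: (h/3)[f(x₀) + 4f(x₁) + 2f(x₂) + ... + f(xₙ)]

x_0 = 0.2500, f(x_0) = 0.003906, coefficient = 1
x_1 = 0.3750, f(x_1) = 0.019775, coefficient = 4
x_2 = 0.5000, f(x_2) = 0.062500, coefficient = 2
x_3 = 0.6250, f(x_3) = 0.152588, coefficient = 4
x_4 = 0.7500, f(x_4) = 0.316406, coefficient = 2
x_5 = 0.8750, f(x_5) = 0.586182, coefficient = 4
x_6 = 1.0000, f(x_6) = 1.000000, coefficient = 2
x_7 = 1.1250, f(x_7) = 1.601807, coefficient = 4
x_8 = 1.2500, f(x_8) = 2.441406, coefficient = 2
x_9 = 1.3750, f(x_9) = 3.574463, coefficient = 4
x_10 = 1.5000, f(x_10) = 5.062500, coefficient = 1

I ≈ (0.125000/3) × 36.446289 = 1.518595
Exact value: 1.518555
Error: 0.000041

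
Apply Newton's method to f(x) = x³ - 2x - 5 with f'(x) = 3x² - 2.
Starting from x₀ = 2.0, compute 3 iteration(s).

f(x) = x³ - 2x - 5
f'(x) = 3x² - 2
x₀ = 2.0

Newton-Raphson formula: x_{n+1} = x_n - f(x_n)/f'(x_n)

Iteration 1:
  f(2.000000) = -1.000000
  f'(2.000000) = 10.000000
  x_1 = 2.000000 - (-1.000000)/10.000000 = 2.100000
Iteration 2:
  f(2.100000) = 0.061000
  f'(2.100000) = 11.230000
  x_2 = 2.100000 - 0.061000/11.230000 = 2.094568
Iteration 3:
  f(2.094568) = 0.000186
  f'(2.094568) = 11.161647
  x_3 = 2.094568 - 0.000186/11.161647 = 2.094551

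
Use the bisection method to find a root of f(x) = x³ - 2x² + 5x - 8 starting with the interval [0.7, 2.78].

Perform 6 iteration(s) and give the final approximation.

f(x) = x³ - 2x² + 5x - 8
Initial interval: [0.7, 2.78]

Iteration 1:
  c_1 = (0.700000 + 2.780000)/2 = 1.740000
  f(c_1) = f(1.740000) = -0.087176
  f(a) × f(c) ≥ 0, new interval: [1.740000, 2.780000]
Iteration 2:
  c_2 = (1.740000 + 2.780000)/2 = 2.260000
  f(c_2) = f(2.260000) = 4.627976
  f(a) × f(c) < 0, new interval: [1.740000, 2.260000]
Iteration 3:
  c_3 = (1.740000 + 2.260000)/2 = 2.000000
  f(c_3) = f(2.000000) = 2.000000
  f(a) × f(c) < 0, new interval: [1.740000, 2.000000]
Iteration 4:
  c_4 = (1.740000 + 2.000000)/2 = 1.870000
  f(c_4) = f(1.870000) = 0.895403
  f(a) × f(c) < 0, new interval: [1.740000, 1.870000]
Iteration 5:
  c_5 = (1.740000 + 1.870000)/2 = 1.805000
  f(c_5) = f(1.805000) = 0.389685
  f(a) × f(c) < 0, new interval: [1.740000, 1.805000]
Iteration 6:
  c_6 = (1.740000 + 1.805000)/2 = 1.772500
  f(c_6) = f(1.772500) = 0.147750
  f(a) × f(c) < 0, new interval: [1.740000, 1.772500]

After 6 iteration(s), the approximation is c_6 = 1.772500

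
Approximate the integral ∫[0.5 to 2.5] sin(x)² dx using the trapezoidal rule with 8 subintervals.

f(x) = sin(x)²
a = 0.5, b = 2.5, n = 8
h = (b - a)/n = 0.250000

Trapezoidal rule: (h/2)[f(x₀) + 2f(x₁) + 2f(x₂) + ... + f(xₙ)]

x_0 = 0.5000, f(x_0) = 0.229849, coefficient = 1
x_1 = 0.7500, f(x_1) = 0.464631, coefficient = 2
x_2 = 1.0000, f(x_2) = 0.708073, coefficient = 2
x_3 = 1.2500, f(x_3) = 0.900572, coefficient = 2
x_4 = 1.5000, f(x_4) = 0.994996, coefficient = 2
x_5 = 1.7500, f(x_5) = 0.968228, coefficient = 2
x_6 = 2.0000, f(x_6) = 0.826822, coefficient = 2
x_7 = 2.2500, f(x_7) = 0.605398, coefficient = 2
x_8 = 2.5000, f(x_8) = 0.358169, coefficient = 1

I ≈ (0.250000/2) × 11.525460 = 1.440682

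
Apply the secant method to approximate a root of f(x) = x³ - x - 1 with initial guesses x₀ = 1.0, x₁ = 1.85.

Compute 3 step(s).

f(x) = x³ - x - 1
x₀ = 1.0, x₁ = 1.85

Secant formula: x_{n+1} = x_n - f(x_n)(x_n - x_{n-1})/(f(x_n) - f(x_{n-1}))

Iteration 1:
  f(1.000000) = -1.000000
  f(1.850000) = 3.481625
  x_2 = 1.850000 - 3.481625×(1.850000 - 1.000000)/(3.481625 - (-1.000000))
       = 1.189663
Iteration 2:
  f(1.850000) = 3.481625
  f(1.189663) = -0.505934
  x_3 = 1.189663 - (-0.505934)×(1.189663 - 1.850000)/(-0.505934 - 3.481625)
       = 1.273446
Iteration 3:
  f(1.189663) = -0.505934
  f(1.273446) = -0.208345
  x_4 = 1.273446 - (-0.208345)×(1.273446 - 1.189663)/(-0.208345 - (-0.505934))
       = 1.332102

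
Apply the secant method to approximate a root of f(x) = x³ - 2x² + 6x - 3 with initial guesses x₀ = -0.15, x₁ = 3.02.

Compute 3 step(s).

f(x) = x³ - 2x² + 6x - 3
x₀ = -0.15, x₁ = 3.02

Secant formula: x_{n+1} = x_n - f(x_n)(x_n - x_{n-1})/(f(x_n) - f(x_{n-1}))

Iteration 1:
  f(-0.150000) = -3.948375
  f(3.020000) = 24.422808
  x_2 = 3.020000 - 24.422808×(3.020000 - (-0.150000))/(24.422808 - (-3.948375))
       = 0.291164
Iteration 2:
  f(3.020000) = 24.422808
  f(0.291164) = -1.397884
  x_3 = 0.291164 - (-1.397884)×(0.291164 - 3.020000)/(-1.397884 - 24.422808)
       = 0.438898
Iteration 3:
  f(0.291164) = -1.397884
  f(0.438898) = -0.667328
  x_4 = 0.438898 - (-0.667328)×(0.438898 - 0.291164)/(-0.667328 - (-1.397884))
       = 0.573846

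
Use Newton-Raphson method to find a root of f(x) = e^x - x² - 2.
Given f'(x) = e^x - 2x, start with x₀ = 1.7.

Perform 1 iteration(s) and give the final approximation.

f(x) = e^x - x² - 2
f'(x) = e^x - 2x
x₀ = 1.7

Newton-Raphson formula: x_{n+1} = x_n - f(x_n)/f'(x_n)

Iteration 1:
  f(1.700000) = 0.583947
  f'(1.700000) = 2.073947
  x_1 = 1.700000 - 0.583947/2.073947 = 1.418437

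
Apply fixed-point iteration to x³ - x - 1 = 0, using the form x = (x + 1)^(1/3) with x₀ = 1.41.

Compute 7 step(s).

Equation: x³ - x - 1 = 0
Fixed-point form: x = (x + 1)^(1/3)
x₀ = 1.41

x_1 = g(1.410000) = 1.340723
x_2 = g(1.340723) = 1.327751
x_3 = g(1.327751) = 1.325294
x_4 = g(1.325294) = 1.324827
x_5 = g(1.324827) = 1.324739
x_6 = g(1.324739) = 1.324722
x_7 = g(1.324722) = 1.324719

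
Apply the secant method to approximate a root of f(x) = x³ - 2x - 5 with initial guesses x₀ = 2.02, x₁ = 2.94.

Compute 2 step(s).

f(x) = x³ - 2x - 5
x₀ = 2.02, x₁ = 2.94

Secant formula: x_{n+1} = x_n - f(x_n)(x_n - x_{n-1})/(f(x_n) - f(x_{n-1}))

Iteration 1:
  f(2.020000) = -0.797592
  f(2.940000) = 14.532184
  x_2 = 2.940000 - 14.532184×(2.940000 - 2.020000)/(14.532184 - (-0.797592))
       = 2.067867
Iteration 2:
  f(2.940000) = 14.532184
  f(2.067867) = -0.293386
  x_3 = 2.067867 - (-0.293386)×(2.067867 - 2.940000)/(-0.293386 - 14.532184)
       = 2.085125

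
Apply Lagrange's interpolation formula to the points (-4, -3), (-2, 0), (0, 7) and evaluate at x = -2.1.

Lagrange interpolation formula:
P(x) = Σ yᵢ × Lᵢ(x)
where Lᵢ(x) = Π_{j≠i} (x - xⱼ)/(xᵢ - xⱼ)

L_0(-2.1) = (-2.1 - (-2))/(-4 - (-2)) × (-2.1 - 0)/(-4 - 0) = 0.026250
L_1(-2.1) = (-2.1 - (-4))/(-2 - (-4)) × (-2.1 - 0)/(-2 - 0) = 0.997500
L_2(-2.1) = (-2.1 - (-4))/(0 - (-4)) × (-2.1 - (-2))/(0 - (-2)) = -0.023750

P(-2.1) = (-3)×L_0(-2.1) + 0×L_1(-2.1) + 7×L_2(-2.1)
P(-2.1) = -0.245000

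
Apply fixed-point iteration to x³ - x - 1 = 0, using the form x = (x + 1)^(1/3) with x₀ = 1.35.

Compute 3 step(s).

Equation: x³ - x - 1 = 0
Fixed-point form: x = (x + 1)^(1/3)
x₀ = 1.35

x_1 = g(1.350000) = 1.329503
x_2 = g(1.329503) = 1.325626
x_3 = g(1.325626) = 1.324890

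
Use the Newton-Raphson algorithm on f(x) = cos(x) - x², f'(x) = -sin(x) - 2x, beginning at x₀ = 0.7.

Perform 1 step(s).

f(x) = cos(x) - x²
f'(x) = -sin(x) - 2x
x₀ = 0.7

Newton-Raphson formula: x_{n+1} = x_n - f(x_n)/f'(x_n)

Iteration 1:
  f(0.700000) = 0.274842
  f'(0.700000) = -2.044218
  x_1 = 0.700000 - 0.274842/(-2.044218) = 0.834449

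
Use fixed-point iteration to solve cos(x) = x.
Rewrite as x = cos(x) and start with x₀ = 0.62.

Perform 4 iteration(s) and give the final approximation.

Equation: cos(x) = x
Fixed-point form: x = cos(x)
x₀ = 0.62

x_1 = g(0.620000) = 0.813878
x_2 = g(0.813878) = 0.686684
x_3 = g(0.686684) = 0.773352
x_4 = g(0.773352) = 0.715573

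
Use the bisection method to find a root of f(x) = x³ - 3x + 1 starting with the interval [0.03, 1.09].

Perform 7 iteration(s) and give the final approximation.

f(x) = x³ - 3x + 1
Initial interval: [0.03, 1.09]

Iteration 1:
  c_1 = (0.030000 + 1.090000)/2 = 0.560000
  f(c_1) = f(0.560000) = -0.504384
  f(a) × f(c) < 0, new interval: [0.030000, 0.560000]
Iteration 2:
  c_2 = (0.030000 + 0.560000)/2 = 0.295000
  f(c_2) = f(0.295000) = 0.140672
  f(a) × f(c) ≥ 0, new interval: [0.295000, 0.560000]
Iteration 3:
  c_3 = (0.295000 + 0.560000)/2 = 0.427500
  f(c_3) = f(0.427500) = -0.204372
  f(a) × f(c) < 0, new interval: [0.295000, 0.427500]
Iteration 4:
  c_4 = (0.295000 + 0.427500)/2 = 0.361250
  f(c_4) = f(0.361250) = -0.036606
  f(a) × f(c) < 0, new interval: [0.295000, 0.361250]
Iteration 5:
  c_5 = (0.295000 + 0.361250)/2 = 0.328125
  f(c_5) = f(0.328125) = 0.050953
  f(a) × f(c) ≥ 0, new interval: [0.328125, 0.361250]
Iteration 6:
  c_6 = (0.328125 + 0.361250)/2 = 0.344688
  f(c_6) = f(0.344688) = 0.006890
  f(a) × f(c) ≥ 0, new interval: [0.344688, 0.361250]
Iteration 7:
  c_7 = (0.344688 + 0.361250)/2 = 0.352969
  f(c_7) = f(0.352969) = -0.014931
  f(a) × f(c) < 0, new interval: [0.344688, 0.352969]

After 7 iteration(s), the approximation is c_7 = 0.352969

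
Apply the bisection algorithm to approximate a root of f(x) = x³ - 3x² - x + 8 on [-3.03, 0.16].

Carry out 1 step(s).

f(x) = x³ - 3x² - x + 8
Initial interval: [-3.03, 0.16]

Iteration 1:
  c_1 = (-3.030000 + 0.160000)/2 = -1.435000
  f(c_1) = f(-1.435000) = 0.302337
  f(a) × f(c) < 0, new interval: [-3.030000, -1.435000]

After 1 iteration(s), the approximation is c_1 = -1.435000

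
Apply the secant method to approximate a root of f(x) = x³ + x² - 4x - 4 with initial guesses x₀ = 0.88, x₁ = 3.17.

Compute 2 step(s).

f(x) = x³ + x² - 4x - 4
x₀ = 0.88, x₁ = 3.17

Secant formula: x_{n+1} = x_n - f(x_n)(x_n - x_{n-1})/(f(x_n) - f(x_{n-1}))

Iteration 1:
  f(0.880000) = -6.064128
  f(3.170000) = 25.223913
  x_2 = 3.170000 - 25.223913×(3.170000 - 0.880000)/(25.223913 - (-6.064128))
       = 1.323839
Iteration 2:
  f(3.170000) = 25.223913
  f(1.323839) = -5.222713
  x_3 = 1.323839 - (-5.222713)×(1.323839 - 3.170000)/(-5.222713 - 25.223913)
       = 1.640523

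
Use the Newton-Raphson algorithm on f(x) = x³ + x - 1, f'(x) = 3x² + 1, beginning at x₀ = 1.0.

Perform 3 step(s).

f(x) = x³ + x - 1
f'(x) = 3x² + 1
x₀ = 1.0

Newton-Raphson formula: x_{n+1} = x_n - f(x_n)/f'(x_n)

Iteration 1:
  f(1.000000) = 1.000000
  f'(1.000000) = 4.000000
  x_1 = 1.000000 - 1.000000/4.000000 = 0.750000
Iteration 2:
  f(0.750000) = 0.171875
  f'(0.750000) = 2.687500
  x_2 = 0.750000 - 0.171875/2.687500 = 0.686047
Iteration 3:
  f(0.686047) = 0.008941
  f'(0.686047) = 2.411979
  x_3 = 0.686047 - 0.008941/2.411979 = 0.682340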